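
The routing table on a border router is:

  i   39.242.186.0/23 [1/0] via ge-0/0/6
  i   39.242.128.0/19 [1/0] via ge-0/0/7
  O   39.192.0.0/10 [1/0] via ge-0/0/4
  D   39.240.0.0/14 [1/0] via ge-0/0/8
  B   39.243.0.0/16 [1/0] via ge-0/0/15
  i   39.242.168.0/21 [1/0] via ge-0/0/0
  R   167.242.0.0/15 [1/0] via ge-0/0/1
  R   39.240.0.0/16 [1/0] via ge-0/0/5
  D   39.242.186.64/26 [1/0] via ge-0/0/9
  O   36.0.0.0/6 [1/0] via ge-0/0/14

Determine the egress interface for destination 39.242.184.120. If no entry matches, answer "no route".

Routes whose prefix contains 39.242.184.120:
  36.0.0.0/6 (36.0.0.0 - 39.255.255.255) -> ge-0/0/14
  39.192.0.0/10 (39.192.0.0 - 39.255.255.255) -> ge-0/0/4
  39.240.0.0/14 (39.240.0.0 - 39.243.255.255) -> ge-0/0/8
More-specific entries that do NOT match:
  39.242.186.64/26 (39.242.186.64 - 39.242.186.127) does not contain 39.242.184.120
  39.242.186.0/23 (39.242.186.0 - 39.242.187.255) does not contain 39.242.184.120
  39.242.168.0/21 (39.242.168.0 - 39.242.175.255) does not contain 39.242.184.120
  39.242.128.0/19 (39.242.128.0 - 39.242.159.255) does not contain 39.242.184.120
  39.243.0.0/16 (39.243.0.0 - 39.243.255.255) does not contain 39.242.184.120
  39.240.0.0/16 (39.240.0.0 - 39.240.255.255) does not contain 39.242.184.120
  167.242.0.0/15 (167.242.0.0 - 167.243.255.255) does not contain 39.242.184.120
Longest matching prefix is /14 -> interface ge-0/0/8.

ge-0/0/8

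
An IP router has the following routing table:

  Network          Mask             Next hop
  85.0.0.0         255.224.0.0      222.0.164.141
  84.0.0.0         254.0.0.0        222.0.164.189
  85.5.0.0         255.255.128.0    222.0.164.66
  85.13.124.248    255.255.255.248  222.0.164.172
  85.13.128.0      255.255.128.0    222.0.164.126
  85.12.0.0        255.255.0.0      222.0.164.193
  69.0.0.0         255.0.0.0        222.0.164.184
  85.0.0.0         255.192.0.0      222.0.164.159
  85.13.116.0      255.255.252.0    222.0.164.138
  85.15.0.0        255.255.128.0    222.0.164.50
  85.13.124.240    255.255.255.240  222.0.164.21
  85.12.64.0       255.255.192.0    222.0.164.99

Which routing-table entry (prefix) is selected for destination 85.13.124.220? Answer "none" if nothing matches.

Entries matching 85.13.124.220:
  84.0.0.0/7 (84.0.0.0 - 85.255.255.255)
  85.0.0.0/10 (85.0.0.0 - 85.63.255.255)
  85.0.0.0/11 (85.0.0.0 - 85.31.255.255)
Most specific is 85.0.0.0/11.

85.0.0.0/11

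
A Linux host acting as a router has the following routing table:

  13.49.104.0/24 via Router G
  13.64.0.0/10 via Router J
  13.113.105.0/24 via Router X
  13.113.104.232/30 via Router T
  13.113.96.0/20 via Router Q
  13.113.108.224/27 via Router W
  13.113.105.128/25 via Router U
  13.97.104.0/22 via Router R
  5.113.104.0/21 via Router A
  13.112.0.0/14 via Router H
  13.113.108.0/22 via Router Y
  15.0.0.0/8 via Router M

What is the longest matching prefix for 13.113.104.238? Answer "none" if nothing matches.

13.113.96.0/20

Entries matching 13.113.104.238:
  13.64.0.0/10 (13.64.0.0 - 13.127.255.255)
  13.112.0.0/14 (13.112.0.0 - 13.115.255.255)
  13.113.96.0/20 (13.113.96.0 - 13.113.111.255)
Most specific is 13.113.96.0/20.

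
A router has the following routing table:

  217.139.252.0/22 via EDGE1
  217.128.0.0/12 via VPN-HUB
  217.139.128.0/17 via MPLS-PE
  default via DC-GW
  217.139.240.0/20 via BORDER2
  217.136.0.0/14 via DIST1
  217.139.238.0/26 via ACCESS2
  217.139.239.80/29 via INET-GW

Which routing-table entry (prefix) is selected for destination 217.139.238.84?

Entries matching 217.139.238.84:
  0.0.0.0/0 (default, matches everything)
  217.128.0.0/12 (217.128.0.0 - 217.143.255.255)
  217.136.0.0/14 (217.136.0.0 - 217.139.255.255)
  217.139.128.0/17 (217.139.128.0 - 217.139.255.255)
Most specific is 217.139.128.0/17.

217.139.128.0/17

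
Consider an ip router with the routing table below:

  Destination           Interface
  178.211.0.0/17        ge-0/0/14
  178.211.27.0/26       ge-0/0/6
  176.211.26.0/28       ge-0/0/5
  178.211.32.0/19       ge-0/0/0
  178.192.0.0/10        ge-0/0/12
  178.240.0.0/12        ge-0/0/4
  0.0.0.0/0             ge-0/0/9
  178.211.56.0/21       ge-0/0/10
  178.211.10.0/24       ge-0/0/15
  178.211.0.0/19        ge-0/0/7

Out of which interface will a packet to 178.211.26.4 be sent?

ge-0/0/7

Routes whose prefix contains 178.211.26.4:
  0.0.0.0/0 (default, matches everything) -> ge-0/0/9
  178.192.0.0/10 (178.192.0.0 - 178.255.255.255) -> ge-0/0/12
  178.211.0.0/17 (178.211.0.0 - 178.211.127.255) -> ge-0/0/14
  178.211.0.0/19 (178.211.0.0 - 178.211.31.255) -> ge-0/0/7
More-specific entries that do NOT match:
  176.211.26.0/28 (176.211.26.0 - 176.211.26.15) does not contain 178.211.26.4
  178.211.27.0/26 (178.211.27.0 - 178.211.27.63) does not contain 178.211.26.4
  178.211.10.0/24 (178.211.10.0 - 178.211.10.255) does not contain 178.211.26.4
  178.211.56.0/21 (178.211.56.0 - 178.211.63.255) does not contain 178.211.26.4
Longest matching prefix is /19 -> interface ge-0/0/7.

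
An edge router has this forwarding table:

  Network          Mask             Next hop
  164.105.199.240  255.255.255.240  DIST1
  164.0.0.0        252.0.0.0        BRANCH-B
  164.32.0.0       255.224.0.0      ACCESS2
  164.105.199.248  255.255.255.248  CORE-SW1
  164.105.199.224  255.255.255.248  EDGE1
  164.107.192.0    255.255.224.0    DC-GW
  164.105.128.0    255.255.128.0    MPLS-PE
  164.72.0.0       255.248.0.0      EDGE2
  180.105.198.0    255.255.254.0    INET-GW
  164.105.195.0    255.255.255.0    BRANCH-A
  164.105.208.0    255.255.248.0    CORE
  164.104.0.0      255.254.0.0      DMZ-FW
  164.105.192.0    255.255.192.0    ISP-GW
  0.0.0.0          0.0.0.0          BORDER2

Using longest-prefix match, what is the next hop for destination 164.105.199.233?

ISP-GW

Routes whose prefix contains 164.105.199.233:
  0.0.0.0/0 (default, matches everything) -> BORDER2
  164.0.0.0/6 (164.0.0.0 - 167.255.255.255) -> BRANCH-B
  164.104.0.0/15 (164.104.0.0 - 164.105.255.255) -> DMZ-FW
  164.105.128.0/17 (164.105.128.0 - 164.105.255.255) -> MPLS-PE
  164.105.192.0/18 (164.105.192.0 - 164.105.255.255) -> ISP-GW
More-specific entries that do NOT match:
  164.105.199.248/29 (164.105.199.248 - 164.105.199.255) does not contain 164.105.199.233
  164.105.199.224/29 (164.105.199.224 - 164.105.199.231) does not contain 164.105.199.233
  164.105.199.240/28 (164.105.199.240 - 164.105.199.255) does not contain 164.105.199.233
  164.105.195.0/24 (164.105.195.0 - 164.105.195.255) does not contain 164.105.199.233
  180.105.198.0/23 (180.105.198.0 - 180.105.199.255) does not contain 164.105.199.233
  164.105.208.0/21 (164.105.208.0 - 164.105.215.255) does not contain 164.105.199.233
  164.107.192.0/19 (164.107.192.0 - 164.107.223.255) does not contain 164.105.199.233
Longest matching prefix is /18 -> next hop ISP-GW.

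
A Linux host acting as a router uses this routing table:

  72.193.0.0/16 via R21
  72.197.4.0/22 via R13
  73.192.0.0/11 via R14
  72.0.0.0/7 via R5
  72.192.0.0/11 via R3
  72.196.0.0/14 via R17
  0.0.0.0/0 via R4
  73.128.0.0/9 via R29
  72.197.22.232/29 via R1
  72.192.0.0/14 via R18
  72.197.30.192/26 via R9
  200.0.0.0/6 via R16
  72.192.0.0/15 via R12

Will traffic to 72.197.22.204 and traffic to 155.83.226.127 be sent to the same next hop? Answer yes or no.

no

72.197.22.204: longest match 72.196.0.0/14 -> R17
155.83.226.127: longest match 0.0.0.0/0 -> R4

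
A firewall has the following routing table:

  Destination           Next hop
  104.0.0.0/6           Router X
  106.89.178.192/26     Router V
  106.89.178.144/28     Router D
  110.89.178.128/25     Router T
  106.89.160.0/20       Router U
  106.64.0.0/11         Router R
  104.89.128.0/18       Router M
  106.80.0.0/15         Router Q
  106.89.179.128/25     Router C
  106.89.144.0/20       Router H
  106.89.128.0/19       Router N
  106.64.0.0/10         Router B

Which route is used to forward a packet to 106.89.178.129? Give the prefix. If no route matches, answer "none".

106.64.0.0/11

Entries matching 106.89.178.129:
  104.0.0.0/6 (104.0.0.0 - 107.255.255.255)
  106.64.0.0/10 (106.64.0.0 - 106.127.255.255)
  106.64.0.0/11 (106.64.0.0 - 106.95.255.255)
Most specific is 106.64.0.0/11.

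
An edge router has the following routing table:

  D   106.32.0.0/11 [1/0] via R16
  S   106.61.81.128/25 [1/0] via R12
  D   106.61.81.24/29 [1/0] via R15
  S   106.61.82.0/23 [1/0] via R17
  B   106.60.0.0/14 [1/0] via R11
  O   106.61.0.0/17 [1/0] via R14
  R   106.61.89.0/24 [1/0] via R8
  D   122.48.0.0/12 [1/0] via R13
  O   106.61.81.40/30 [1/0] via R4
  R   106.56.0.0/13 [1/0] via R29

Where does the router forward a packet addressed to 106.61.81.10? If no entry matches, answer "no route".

Routes whose prefix contains 106.61.81.10:
  106.32.0.0/11 (106.32.0.0 - 106.63.255.255) -> R16
  106.56.0.0/13 (106.56.0.0 - 106.63.255.255) -> R29
  106.60.0.0/14 (106.60.0.0 - 106.63.255.255) -> R11
  106.61.0.0/17 (106.61.0.0 - 106.61.127.255) -> R14
More-specific entries that do NOT match:
  106.61.81.40/30 (106.61.81.40 - 106.61.81.43) does not contain 106.61.81.10
  106.61.81.24/29 (106.61.81.24 - 106.61.81.31) does not contain 106.61.81.10
  106.61.81.128/25 (106.61.81.128 - 106.61.81.255) does not contain 106.61.81.10
  106.61.89.0/24 (106.61.89.0 - 106.61.89.255) does not contain 106.61.81.10
  106.61.82.0/23 (106.61.82.0 - 106.61.83.255) does not contain 106.61.81.10
Longest matching prefix is /17 -> next hop R14.

R14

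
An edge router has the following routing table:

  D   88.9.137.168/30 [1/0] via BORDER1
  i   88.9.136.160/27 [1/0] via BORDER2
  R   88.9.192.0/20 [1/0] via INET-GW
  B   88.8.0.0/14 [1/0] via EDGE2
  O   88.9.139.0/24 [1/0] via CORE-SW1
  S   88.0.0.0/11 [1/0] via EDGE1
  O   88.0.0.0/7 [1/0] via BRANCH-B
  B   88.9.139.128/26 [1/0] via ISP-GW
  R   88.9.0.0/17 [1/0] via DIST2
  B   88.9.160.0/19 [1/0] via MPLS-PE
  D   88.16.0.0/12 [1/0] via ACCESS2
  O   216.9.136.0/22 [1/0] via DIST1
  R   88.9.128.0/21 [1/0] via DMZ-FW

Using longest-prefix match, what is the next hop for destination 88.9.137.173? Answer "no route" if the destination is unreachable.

EDGE2

Routes whose prefix contains 88.9.137.173:
  88.0.0.0/7 (88.0.0.0 - 89.255.255.255) -> BRANCH-B
  88.0.0.0/11 (88.0.0.0 - 88.31.255.255) -> EDGE1
  88.8.0.0/14 (88.8.0.0 - 88.11.255.255) -> EDGE2
More-specific entries that do NOT match:
  88.9.137.168/30 (88.9.137.168 - 88.9.137.171) does not contain 88.9.137.173
  88.9.136.160/27 (88.9.136.160 - 88.9.136.191) does not contain 88.9.137.173
  88.9.139.128/26 (88.9.139.128 - 88.9.139.191) does not contain 88.9.137.173
  88.9.139.0/24 (88.9.139.0 - 88.9.139.255) does not contain 88.9.137.173
  216.9.136.0/22 (216.9.136.0 - 216.9.139.255) does not contain 88.9.137.173
  88.9.128.0/21 (88.9.128.0 - 88.9.135.255) does not contain 88.9.137.173
  88.9.192.0/20 (88.9.192.0 - 88.9.207.255) does not contain 88.9.137.173
  88.9.160.0/19 (88.9.160.0 - 88.9.191.255) does not contain 88.9.137.173
  88.9.0.0/17 (88.9.0.0 - 88.9.127.255) does not contain 88.9.137.173
Longest matching prefix is /14 -> next hop EDGE2.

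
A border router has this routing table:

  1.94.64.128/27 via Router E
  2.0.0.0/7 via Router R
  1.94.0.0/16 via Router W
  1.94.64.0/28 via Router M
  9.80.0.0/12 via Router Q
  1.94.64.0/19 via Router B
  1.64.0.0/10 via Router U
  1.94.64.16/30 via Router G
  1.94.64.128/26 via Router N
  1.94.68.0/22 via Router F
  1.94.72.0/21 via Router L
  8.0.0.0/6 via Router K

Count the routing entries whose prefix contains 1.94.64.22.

3

Prefixes containing 1.94.64.22:
  1.64.0.0/10 (1.64.0.0 - 1.127.255.255)
  1.94.0.0/16 (1.94.0.0 - 1.94.255.255)
  1.94.64.0/19 (1.94.64.0 - 1.94.95.255)
Total matching entries: 3.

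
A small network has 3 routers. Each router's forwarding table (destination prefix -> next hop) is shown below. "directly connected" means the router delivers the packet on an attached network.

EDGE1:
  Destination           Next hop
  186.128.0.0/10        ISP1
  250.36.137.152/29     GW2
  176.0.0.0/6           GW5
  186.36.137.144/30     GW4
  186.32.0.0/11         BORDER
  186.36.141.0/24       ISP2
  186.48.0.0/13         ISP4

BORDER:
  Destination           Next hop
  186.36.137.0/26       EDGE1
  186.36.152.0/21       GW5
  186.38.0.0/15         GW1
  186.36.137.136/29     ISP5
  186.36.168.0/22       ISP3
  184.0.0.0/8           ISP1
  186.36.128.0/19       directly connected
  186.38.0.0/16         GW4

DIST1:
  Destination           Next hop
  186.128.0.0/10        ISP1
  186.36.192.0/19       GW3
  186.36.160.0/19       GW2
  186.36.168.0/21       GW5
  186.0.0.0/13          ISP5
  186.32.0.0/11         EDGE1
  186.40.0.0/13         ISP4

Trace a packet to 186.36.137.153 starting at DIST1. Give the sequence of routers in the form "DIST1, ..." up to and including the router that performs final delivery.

At DIST1: longest match for 186.36.137.153 is 186.32.0.0/11 -> EDGE1
At EDGE1: longest match for 186.36.137.153 is 186.32.0.0/11 -> BORDER
At BORDER: longest match for 186.36.137.153 is 186.36.128.0/19 -> directly connected

DIST1, EDGE1, BORDER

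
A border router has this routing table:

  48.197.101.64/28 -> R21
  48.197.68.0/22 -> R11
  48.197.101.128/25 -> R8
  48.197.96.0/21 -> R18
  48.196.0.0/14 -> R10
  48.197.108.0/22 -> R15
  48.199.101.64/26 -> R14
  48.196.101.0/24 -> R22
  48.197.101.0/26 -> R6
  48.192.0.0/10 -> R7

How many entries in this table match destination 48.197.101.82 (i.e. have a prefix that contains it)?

Prefixes containing 48.197.101.82:
  48.192.0.0/10 (48.192.0.0 - 48.255.255.255)
  48.196.0.0/14 (48.196.0.0 - 48.199.255.255)
  48.197.96.0/21 (48.197.96.0 - 48.197.103.255)
Total matching entries: 3.

3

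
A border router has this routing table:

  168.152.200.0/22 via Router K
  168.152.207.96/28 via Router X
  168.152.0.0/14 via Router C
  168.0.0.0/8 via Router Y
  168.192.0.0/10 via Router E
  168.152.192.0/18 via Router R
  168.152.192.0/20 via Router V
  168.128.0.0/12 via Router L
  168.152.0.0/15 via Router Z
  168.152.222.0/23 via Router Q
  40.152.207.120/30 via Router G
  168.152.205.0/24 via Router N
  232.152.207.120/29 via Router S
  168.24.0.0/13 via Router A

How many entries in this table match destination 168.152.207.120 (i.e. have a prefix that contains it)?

Prefixes containing 168.152.207.120:
  168.0.0.0/8 (168.0.0.0 - 168.255.255.255)
  168.152.0.0/14 (168.152.0.0 - 168.155.255.255)
  168.152.0.0/15 (168.152.0.0 - 168.153.255.255)
  168.152.192.0/18 (168.152.192.0 - 168.152.255.255)
  168.152.192.0/20 (168.152.192.0 - 168.152.207.255)
Total matching entries: 5.

5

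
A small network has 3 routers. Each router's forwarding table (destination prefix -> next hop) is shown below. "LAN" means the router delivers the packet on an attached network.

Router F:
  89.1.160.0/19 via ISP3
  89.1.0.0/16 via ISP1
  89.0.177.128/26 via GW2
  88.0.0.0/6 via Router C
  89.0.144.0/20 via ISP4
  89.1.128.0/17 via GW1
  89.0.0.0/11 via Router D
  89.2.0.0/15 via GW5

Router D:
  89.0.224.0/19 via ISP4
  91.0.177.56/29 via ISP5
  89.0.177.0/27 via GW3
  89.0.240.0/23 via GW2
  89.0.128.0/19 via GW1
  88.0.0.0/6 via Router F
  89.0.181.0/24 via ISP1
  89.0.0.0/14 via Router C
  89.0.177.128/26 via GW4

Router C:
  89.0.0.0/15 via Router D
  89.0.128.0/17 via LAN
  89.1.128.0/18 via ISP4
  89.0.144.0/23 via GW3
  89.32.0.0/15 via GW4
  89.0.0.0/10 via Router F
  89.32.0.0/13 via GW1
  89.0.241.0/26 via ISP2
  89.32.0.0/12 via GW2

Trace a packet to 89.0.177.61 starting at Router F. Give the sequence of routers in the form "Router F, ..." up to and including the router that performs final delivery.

Router F, Router D, Router C

At Router F: longest match for 89.0.177.61 is 89.0.0.0/11 -> Router D
At Router D: longest match for 89.0.177.61 is 89.0.0.0/14 -> Router C
At Router C: longest match for 89.0.177.61 is 89.0.128.0/17 -> LAN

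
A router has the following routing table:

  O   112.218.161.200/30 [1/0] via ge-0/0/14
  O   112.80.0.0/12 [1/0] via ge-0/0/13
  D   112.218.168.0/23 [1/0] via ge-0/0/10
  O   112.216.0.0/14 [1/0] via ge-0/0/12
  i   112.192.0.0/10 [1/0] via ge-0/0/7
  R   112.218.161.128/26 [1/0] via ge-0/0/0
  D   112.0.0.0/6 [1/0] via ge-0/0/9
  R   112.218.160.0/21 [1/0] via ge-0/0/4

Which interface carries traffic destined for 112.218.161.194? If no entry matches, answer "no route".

Routes whose prefix contains 112.218.161.194:
  112.0.0.0/6 (112.0.0.0 - 115.255.255.255) -> ge-0/0/9
  112.192.0.0/10 (112.192.0.0 - 112.255.255.255) -> ge-0/0/7
  112.216.0.0/14 (112.216.0.0 - 112.219.255.255) -> ge-0/0/12
  112.218.160.0/21 (112.218.160.0 - 112.218.167.255) -> ge-0/0/4
More-specific entries that do NOT match:
  112.218.161.200/30 (112.218.161.200 - 112.218.161.203) does not contain 112.218.161.194
  112.218.161.128/26 (112.218.161.128 - 112.218.161.191) does not contain 112.218.161.194
  112.218.168.0/23 (112.218.168.0 - 112.218.169.255) does not contain 112.218.161.194
Longest matching prefix is /21 -> interface ge-0/0/4.

ge-0/0/4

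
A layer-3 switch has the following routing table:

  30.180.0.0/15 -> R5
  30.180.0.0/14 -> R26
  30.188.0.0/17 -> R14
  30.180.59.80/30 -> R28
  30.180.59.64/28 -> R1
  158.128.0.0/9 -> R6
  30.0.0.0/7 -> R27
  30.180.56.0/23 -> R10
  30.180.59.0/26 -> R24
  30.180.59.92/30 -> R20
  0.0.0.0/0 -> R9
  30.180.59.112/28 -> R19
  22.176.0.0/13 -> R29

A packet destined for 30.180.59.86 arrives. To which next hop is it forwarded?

Routes whose prefix contains 30.180.59.86:
  0.0.0.0/0 (default, matches everything) -> R9
  30.0.0.0/7 (30.0.0.0 - 31.255.255.255) -> R27
  30.180.0.0/14 (30.180.0.0 - 30.183.255.255) -> R26
  30.180.0.0/15 (30.180.0.0 - 30.181.255.255) -> R5
More-specific entries that do NOT match:
  30.180.59.80/30 (30.180.59.80 - 30.180.59.83) does not contain 30.180.59.86
  30.180.59.92/30 (30.180.59.92 - 30.180.59.95) does not contain 30.180.59.86
  30.180.59.64/28 (30.180.59.64 - 30.180.59.79) does not contain 30.180.59.86
  30.180.59.112/28 (30.180.59.112 - 30.180.59.127) does not contain 30.180.59.86
  30.180.59.0/26 (30.180.59.0 - 30.180.59.63) does not contain 30.180.59.86
  30.180.56.0/23 (30.180.56.0 - 30.180.57.255) does not contain 30.180.59.86
  30.188.0.0/17 (30.188.0.0 - 30.188.127.255) does not contain 30.180.59.86
Longest matching prefix is /15 -> next hop R5.

R5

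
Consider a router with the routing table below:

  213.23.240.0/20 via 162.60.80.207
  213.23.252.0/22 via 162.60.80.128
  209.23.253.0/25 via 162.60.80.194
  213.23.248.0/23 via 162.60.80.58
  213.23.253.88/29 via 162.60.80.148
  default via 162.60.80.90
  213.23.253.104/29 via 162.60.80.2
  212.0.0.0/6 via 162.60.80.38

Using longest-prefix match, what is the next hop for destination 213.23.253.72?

Routes whose prefix contains 213.23.253.72:
  0.0.0.0/0 (default, matches everything) -> 162.60.80.90
  212.0.0.0/6 (212.0.0.0 - 215.255.255.255) -> 162.60.80.38
  213.23.240.0/20 (213.23.240.0 - 213.23.255.255) -> 162.60.80.207
  213.23.252.0/22 (213.23.252.0 - 213.23.255.255) -> 162.60.80.128
More-specific entries that do NOT match:
  213.23.253.88/29 (213.23.253.88 - 213.23.253.95) does not contain 213.23.253.72
  213.23.253.104/29 (213.23.253.104 - 213.23.253.111) does not contain 213.23.253.72
  209.23.253.0/25 (209.23.253.0 - 209.23.253.127) does not contain 213.23.253.72
  213.23.248.0/23 (213.23.248.0 - 213.23.249.255) does not contain 213.23.253.72
Longest matching prefix is /22 -> next hop 162.60.80.128.

162.60.80.128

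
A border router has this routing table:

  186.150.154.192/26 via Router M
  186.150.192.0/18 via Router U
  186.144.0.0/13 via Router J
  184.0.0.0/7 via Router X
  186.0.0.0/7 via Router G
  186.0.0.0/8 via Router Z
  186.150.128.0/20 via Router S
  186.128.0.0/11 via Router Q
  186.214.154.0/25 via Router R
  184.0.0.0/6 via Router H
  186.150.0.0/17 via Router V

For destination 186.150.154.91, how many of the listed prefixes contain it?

Prefixes containing 186.150.154.91:
  184.0.0.0/6 (184.0.0.0 - 187.255.255.255)
  186.0.0.0/7 (186.0.0.0 - 187.255.255.255)
  186.0.0.0/8 (186.0.0.0 - 186.255.255.255)
  186.128.0.0/11 (186.128.0.0 - 186.159.255.255)
  186.144.0.0/13 (186.144.0.0 - 186.151.255.255)
Total matching entries: 5.

5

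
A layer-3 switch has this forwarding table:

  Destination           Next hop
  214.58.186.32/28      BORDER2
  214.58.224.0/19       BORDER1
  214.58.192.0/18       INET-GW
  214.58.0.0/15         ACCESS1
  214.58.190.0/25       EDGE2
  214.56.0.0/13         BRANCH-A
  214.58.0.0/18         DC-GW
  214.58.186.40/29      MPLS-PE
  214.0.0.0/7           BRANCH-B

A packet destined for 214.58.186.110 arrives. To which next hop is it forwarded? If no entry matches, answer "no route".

Routes whose prefix contains 214.58.186.110:
  214.0.0.0/7 (214.0.0.0 - 215.255.255.255) -> BRANCH-B
  214.56.0.0/13 (214.56.0.0 - 214.63.255.255) -> BRANCH-A
  214.58.0.0/15 (214.58.0.0 - 214.59.255.255) -> ACCESS1
More-specific entries that do NOT match:
  214.58.186.40/29 (214.58.186.40 - 214.58.186.47) does not contain 214.58.186.110
  214.58.186.32/28 (214.58.186.32 - 214.58.186.47) does not contain 214.58.186.110
  214.58.190.0/25 (214.58.190.0 - 214.58.190.127) does not contain 214.58.186.110
  214.58.224.0/19 (214.58.224.0 - 214.58.255.255) does not contain 214.58.186.110
  214.58.192.0/18 (214.58.192.0 - 214.58.255.255) does not contain 214.58.186.110
  214.58.0.0/18 (214.58.0.0 - 214.58.63.255) does not contain 214.58.186.110
Longest matching prefix is /15 -> next hop ACCESS1.

ACCESS1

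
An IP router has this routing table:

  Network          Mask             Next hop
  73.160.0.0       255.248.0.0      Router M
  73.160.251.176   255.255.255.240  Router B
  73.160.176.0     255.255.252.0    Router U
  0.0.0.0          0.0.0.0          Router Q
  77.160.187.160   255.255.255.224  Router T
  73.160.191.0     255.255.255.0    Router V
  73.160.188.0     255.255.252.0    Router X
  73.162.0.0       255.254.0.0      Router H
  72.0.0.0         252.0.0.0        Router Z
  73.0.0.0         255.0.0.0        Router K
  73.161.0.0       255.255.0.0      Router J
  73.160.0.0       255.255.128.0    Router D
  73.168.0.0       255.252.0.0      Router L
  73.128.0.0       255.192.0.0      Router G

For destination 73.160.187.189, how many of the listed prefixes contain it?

Prefixes containing 73.160.187.189:
  0.0.0.0/0 (default, matches everything)
  72.0.0.0/6 (72.0.0.0 - 75.255.255.255)
  73.0.0.0/8 (73.0.0.0 - 73.255.255.255)
  73.128.0.0/10 (73.128.0.0 - 73.191.255.255)
  73.160.0.0/13 (73.160.0.0 - 73.167.255.255)
Total matching entries: 5.

5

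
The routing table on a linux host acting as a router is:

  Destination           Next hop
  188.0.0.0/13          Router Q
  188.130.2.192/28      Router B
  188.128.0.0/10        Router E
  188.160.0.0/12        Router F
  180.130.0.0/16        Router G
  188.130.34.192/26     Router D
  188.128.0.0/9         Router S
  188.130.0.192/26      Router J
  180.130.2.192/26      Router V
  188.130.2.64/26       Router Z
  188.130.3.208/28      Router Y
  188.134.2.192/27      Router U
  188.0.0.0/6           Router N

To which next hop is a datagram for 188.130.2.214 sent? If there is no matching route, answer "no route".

Router E

Routes whose prefix contains 188.130.2.214:
  188.0.0.0/6 (188.0.0.0 - 191.255.255.255) -> Router N
  188.128.0.0/9 (188.128.0.0 - 188.255.255.255) -> Router S
  188.128.0.0/10 (188.128.0.0 - 188.191.255.255) -> Router E
More-specific entries that do NOT match:
  188.130.2.192/28 (188.130.2.192 - 188.130.2.207) does not contain 188.130.2.214
  188.130.3.208/28 (188.130.3.208 - 188.130.3.223) does not contain 188.130.2.214
  188.134.2.192/27 (188.134.2.192 - 188.134.2.223) does not contain 188.130.2.214
  188.130.34.192/26 (188.130.34.192 - 188.130.34.255) does not contain 188.130.2.214
  188.130.0.192/26 (188.130.0.192 - 188.130.0.255) does not contain 188.130.2.214
  180.130.2.192/26 (180.130.2.192 - 180.130.2.255) does not contain 188.130.2.214
  188.130.2.64/26 (188.130.2.64 - 188.130.2.127) does not contain 188.130.2.214
  180.130.0.0/16 (180.130.0.0 - 180.130.255.255) does not contain 188.130.2.214
  188.0.0.0/13 (188.0.0.0 - 188.7.255.255) does not contain 188.130.2.214
  188.160.0.0/12 (188.160.0.0 - 188.175.255.255) does not contain 188.130.2.214
Longest matching prefix is /10 -> next hop Router E.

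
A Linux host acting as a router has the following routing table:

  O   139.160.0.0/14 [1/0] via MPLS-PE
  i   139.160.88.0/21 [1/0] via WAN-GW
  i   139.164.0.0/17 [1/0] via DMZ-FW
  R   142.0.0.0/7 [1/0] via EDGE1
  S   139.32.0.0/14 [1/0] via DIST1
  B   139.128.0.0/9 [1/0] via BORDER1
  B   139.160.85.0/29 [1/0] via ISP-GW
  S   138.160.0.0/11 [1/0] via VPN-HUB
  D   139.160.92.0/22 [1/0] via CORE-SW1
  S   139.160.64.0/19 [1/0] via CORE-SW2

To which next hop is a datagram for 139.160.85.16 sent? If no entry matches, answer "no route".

CORE-SW2

Routes whose prefix contains 139.160.85.16:
  139.128.0.0/9 (139.128.0.0 - 139.255.255.255) -> BORDER1
  139.160.0.0/14 (139.160.0.0 - 139.163.255.255) -> MPLS-PE
  139.160.64.0/19 (139.160.64.0 - 139.160.95.255) -> CORE-SW2
More-specific entries that do NOT match:
  139.160.85.0/29 (139.160.85.0 - 139.160.85.7) does not contain 139.160.85.16
  139.160.92.0/22 (139.160.92.0 - 139.160.95.255) does not contain 139.160.85.16
  139.160.88.0/21 (139.160.88.0 - 139.160.95.255) does not contain 139.160.85.16
Longest matching prefix is /19 -> next hop CORE-SW2.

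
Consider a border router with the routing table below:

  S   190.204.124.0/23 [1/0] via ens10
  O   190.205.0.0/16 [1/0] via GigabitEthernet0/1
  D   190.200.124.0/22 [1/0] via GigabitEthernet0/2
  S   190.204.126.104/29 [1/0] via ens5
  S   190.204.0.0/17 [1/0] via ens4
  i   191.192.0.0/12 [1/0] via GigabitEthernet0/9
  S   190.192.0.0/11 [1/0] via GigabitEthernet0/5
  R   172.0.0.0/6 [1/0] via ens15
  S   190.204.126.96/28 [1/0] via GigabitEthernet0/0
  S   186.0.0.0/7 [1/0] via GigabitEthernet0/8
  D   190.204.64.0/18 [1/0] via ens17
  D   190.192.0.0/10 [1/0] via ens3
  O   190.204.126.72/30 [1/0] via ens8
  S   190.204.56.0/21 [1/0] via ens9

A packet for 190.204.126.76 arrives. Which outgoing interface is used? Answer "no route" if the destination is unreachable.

ens17

Routes whose prefix contains 190.204.126.76:
  190.192.0.0/10 (190.192.0.0 - 190.255.255.255) -> ens3
  190.192.0.0/11 (190.192.0.0 - 190.223.255.255) -> GigabitEthernet0/5
  190.204.0.0/17 (190.204.0.0 - 190.204.127.255) -> ens4
  190.204.64.0/18 (190.204.64.0 - 190.204.127.255) -> ens17
More-specific entries that do NOT match:
  190.204.126.72/30 (190.204.126.72 - 190.204.126.75) does not contain 190.204.126.76
  190.204.126.104/29 (190.204.126.104 - 190.204.126.111) does not contain 190.204.126.76
  190.204.126.96/28 (190.204.126.96 - 190.204.126.111) does not contain 190.204.126.76
  190.204.124.0/23 (190.204.124.0 - 190.204.125.255) does not contain 190.204.126.76
  190.200.124.0/22 (190.200.124.0 - 190.200.127.255) does not contain 190.204.126.76
  190.204.56.0/21 (190.204.56.0 - 190.204.63.255) does not contain 190.204.126.76
Longest matching prefix is /18 -> interface ens17.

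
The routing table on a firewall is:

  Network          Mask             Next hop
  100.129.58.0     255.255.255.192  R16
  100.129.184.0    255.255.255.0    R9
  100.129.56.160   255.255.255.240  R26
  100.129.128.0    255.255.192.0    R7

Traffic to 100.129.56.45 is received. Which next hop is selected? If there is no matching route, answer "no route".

no route

No entry's prefix contains 100.129.56.45; there is no default route.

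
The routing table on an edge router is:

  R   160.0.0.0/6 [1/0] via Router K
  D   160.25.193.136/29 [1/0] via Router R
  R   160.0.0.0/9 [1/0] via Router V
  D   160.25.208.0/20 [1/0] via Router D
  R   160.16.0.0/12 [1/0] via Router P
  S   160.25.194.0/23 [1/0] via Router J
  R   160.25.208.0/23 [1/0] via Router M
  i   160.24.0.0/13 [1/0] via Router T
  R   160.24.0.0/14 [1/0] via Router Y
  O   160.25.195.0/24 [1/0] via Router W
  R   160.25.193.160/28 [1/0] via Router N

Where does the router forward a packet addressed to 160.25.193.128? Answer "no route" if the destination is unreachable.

Router Y

Routes whose prefix contains 160.25.193.128:
  160.0.0.0/6 (160.0.0.0 - 163.255.255.255) -> Router K
  160.0.0.0/9 (160.0.0.0 - 160.127.255.255) -> Router V
  160.16.0.0/12 (160.16.0.0 - 160.31.255.255) -> Router P
  160.24.0.0/13 (160.24.0.0 - 160.31.255.255) -> Router T
  160.24.0.0/14 (160.24.0.0 - 160.27.255.255) -> Router Y
More-specific entries that do NOT match:
  160.25.193.136/29 (160.25.193.136 - 160.25.193.143) does not contain 160.25.193.128
  160.25.193.160/28 (160.25.193.160 - 160.25.193.175) does not contain 160.25.193.128
  160.25.195.0/24 (160.25.195.0 - 160.25.195.255) does not contain 160.25.193.128
  160.25.194.0/23 (160.25.194.0 - 160.25.195.255) does not contain 160.25.193.128
  160.25.208.0/23 (160.25.208.0 - 160.25.209.255) does not contain 160.25.193.128
  160.25.208.0/20 (160.25.208.0 - 160.25.223.255) does not contain 160.25.193.128
Longest matching prefix is /14 -> next hop Router Y.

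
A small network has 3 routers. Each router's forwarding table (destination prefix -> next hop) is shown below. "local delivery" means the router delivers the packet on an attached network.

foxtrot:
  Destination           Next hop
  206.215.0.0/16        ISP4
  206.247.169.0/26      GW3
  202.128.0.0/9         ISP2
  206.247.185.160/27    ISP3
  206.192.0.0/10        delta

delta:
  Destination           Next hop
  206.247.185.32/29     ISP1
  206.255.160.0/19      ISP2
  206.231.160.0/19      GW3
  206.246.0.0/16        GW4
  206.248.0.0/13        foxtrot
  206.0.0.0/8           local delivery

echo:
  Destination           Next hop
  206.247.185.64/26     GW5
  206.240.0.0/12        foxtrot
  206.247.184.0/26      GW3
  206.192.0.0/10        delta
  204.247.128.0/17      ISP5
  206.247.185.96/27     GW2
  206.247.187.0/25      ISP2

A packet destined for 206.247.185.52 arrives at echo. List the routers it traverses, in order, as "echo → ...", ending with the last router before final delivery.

echo → foxtrot → delta

At echo: longest match for 206.247.185.52 is 206.240.0.0/12 -> foxtrot
At foxtrot: longest match for 206.247.185.52 is 206.192.0.0/10 -> delta
At delta: longest match for 206.247.185.52 is 206.0.0.0/8 -> local delivery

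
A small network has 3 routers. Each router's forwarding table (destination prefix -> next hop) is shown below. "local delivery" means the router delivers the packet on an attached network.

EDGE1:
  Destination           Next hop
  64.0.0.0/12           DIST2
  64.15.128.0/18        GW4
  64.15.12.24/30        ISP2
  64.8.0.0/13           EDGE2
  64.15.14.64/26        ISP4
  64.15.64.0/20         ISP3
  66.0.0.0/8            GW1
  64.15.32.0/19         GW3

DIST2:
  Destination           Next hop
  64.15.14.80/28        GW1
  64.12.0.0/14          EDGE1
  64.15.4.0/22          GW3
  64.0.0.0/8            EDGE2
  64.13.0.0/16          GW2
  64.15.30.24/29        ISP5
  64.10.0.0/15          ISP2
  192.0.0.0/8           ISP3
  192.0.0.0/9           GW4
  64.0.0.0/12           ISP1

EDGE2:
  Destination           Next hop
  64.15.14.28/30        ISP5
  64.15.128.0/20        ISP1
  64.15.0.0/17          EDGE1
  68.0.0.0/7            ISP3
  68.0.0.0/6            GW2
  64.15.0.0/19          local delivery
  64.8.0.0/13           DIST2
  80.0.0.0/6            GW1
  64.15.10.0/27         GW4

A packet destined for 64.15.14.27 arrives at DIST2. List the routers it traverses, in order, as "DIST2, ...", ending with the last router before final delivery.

At DIST2: longest match for 64.15.14.27 is 64.12.0.0/14 -> EDGE1
At EDGE1: longest match for 64.15.14.27 is 64.8.0.0/13 -> EDGE2
At EDGE2: longest match for 64.15.14.27 is 64.15.0.0/19 -> local delivery

DIST2, EDGE1, EDGE2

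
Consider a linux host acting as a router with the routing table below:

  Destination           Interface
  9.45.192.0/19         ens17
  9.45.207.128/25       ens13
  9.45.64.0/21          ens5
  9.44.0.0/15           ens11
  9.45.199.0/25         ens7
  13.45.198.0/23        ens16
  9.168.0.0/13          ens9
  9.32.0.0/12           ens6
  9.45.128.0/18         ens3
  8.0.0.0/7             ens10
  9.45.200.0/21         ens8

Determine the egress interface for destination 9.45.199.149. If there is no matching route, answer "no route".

Routes whose prefix contains 9.45.199.149:
  8.0.0.0/7 (8.0.0.0 - 9.255.255.255) -> ens10
  9.32.0.0/12 (9.32.0.0 - 9.47.255.255) -> ens6
  9.44.0.0/15 (9.44.0.0 - 9.45.255.255) -> ens11
  9.45.192.0/19 (9.45.192.0 - 9.45.223.255) -> ens17
More-specific entries that do NOT match:
  9.45.207.128/25 (9.45.207.128 - 9.45.207.255) does not contain 9.45.199.149
  9.45.199.0/25 (9.45.199.0 - 9.45.199.127) does not contain 9.45.199.149
  13.45.198.0/23 (13.45.198.0 - 13.45.199.255) does not contain 9.45.199.149
  9.45.64.0/21 (9.45.64.0 - 9.45.71.255) does not contain 9.45.199.149
  9.45.200.0/21 (9.45.200.0 - 9.45.207.255) does not contain 9.45.199.149
Longest matching prefix is /19 -> interface ens17.

ens17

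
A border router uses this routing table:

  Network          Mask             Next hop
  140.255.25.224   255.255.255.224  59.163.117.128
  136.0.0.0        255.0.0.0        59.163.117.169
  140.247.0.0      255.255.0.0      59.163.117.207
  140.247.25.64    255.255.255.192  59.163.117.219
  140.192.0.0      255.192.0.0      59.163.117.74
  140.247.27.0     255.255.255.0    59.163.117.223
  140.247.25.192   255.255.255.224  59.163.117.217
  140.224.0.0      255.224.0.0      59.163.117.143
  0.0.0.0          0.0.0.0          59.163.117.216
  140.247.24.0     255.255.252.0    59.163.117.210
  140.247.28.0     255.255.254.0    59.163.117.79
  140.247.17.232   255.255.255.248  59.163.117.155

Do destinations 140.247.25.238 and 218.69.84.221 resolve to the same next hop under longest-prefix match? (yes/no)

140.247.25.238: longest match 140.247.24.0/22 -> 59.163.117.210
218.69.84.221: longest match 0.0.0.0/0 -> 59.163.117.216

no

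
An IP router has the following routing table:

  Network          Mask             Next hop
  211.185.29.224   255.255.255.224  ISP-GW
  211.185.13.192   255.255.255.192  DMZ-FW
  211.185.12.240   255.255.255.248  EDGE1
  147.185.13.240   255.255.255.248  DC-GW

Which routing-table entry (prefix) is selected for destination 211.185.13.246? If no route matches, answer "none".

Entries matching 211.185.13.246:
  211.185.13.192/26 (211.185.13.192 - 211.185.13.255)
Most specific is 211.185.13.192/26.

211.185.13.192/26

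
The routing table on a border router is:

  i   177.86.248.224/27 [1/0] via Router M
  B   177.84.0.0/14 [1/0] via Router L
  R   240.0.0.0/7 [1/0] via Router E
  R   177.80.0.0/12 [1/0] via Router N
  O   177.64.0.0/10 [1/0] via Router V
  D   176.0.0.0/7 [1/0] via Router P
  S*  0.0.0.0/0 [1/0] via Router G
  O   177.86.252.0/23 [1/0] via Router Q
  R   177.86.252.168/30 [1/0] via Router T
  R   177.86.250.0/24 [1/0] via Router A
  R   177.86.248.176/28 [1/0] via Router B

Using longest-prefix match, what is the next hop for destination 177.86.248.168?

Routes whose prefix contains 177.86.248.168:
  0.0.0.0/0 (default, matches everything) -> Router G
  176.0.0.0/7 (176.0.0.0 - 177.255.255.255) -> Router P
  177.64.0.0/10 (177.64.0.0 - 177.127.255.255) -> Router V
  177.80.0.0/12 (177.80.0.0 - 177.95.255.255) -> Router N
  177.84.0.0/14 (177.84.0.0 - 177.87.255.255) -> Router L
More-specific entries that do NOT match:
  177.86.252.168/30 (177.86.252.168 - 177.86.252.171) does not contain 177.86.248.168
  177.86.248.176/28 (177.86.248.176 - 177.86.248.191) does not contain 177.86.248.168
  177.86.248.224/27 (177.86.248.224 - 177.86.248.255) does not contain 177.86.248.168
  177.86.250.0/24 (177.86.250.0 - 177.86.250.255) does not contain 177.86.248.168
  177.86.252.0/23 (177.86.252.0 - 177.86.253.255) does not contain 177.86.248.168
Longest matching prefix is /14 -> next hop Router L.

Router L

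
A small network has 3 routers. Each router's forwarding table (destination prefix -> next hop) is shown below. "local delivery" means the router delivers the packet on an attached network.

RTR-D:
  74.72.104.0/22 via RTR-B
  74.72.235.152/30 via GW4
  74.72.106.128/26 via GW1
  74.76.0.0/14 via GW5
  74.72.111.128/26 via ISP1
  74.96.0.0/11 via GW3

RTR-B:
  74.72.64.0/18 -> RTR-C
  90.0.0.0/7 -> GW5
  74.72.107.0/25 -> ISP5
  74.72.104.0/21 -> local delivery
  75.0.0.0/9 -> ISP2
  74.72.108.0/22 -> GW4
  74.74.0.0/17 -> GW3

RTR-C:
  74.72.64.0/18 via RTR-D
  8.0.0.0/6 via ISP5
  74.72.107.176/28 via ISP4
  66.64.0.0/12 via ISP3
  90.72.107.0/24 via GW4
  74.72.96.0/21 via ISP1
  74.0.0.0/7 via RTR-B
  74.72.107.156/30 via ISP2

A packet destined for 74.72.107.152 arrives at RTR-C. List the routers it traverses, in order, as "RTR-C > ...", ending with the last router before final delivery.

At RTR-C: longest match for 74.72.107.152 is 74.72.64.0/18 -> RTR-D
At RTR-D: longest match for 74.72.107.152 is 74.72.104.0/22 -> RTR-B
At RTR-B: longest match for 74.72.107.152 is 74.72.104.0/21 -> local delivery

RTR-C > RTR-D > RTR-B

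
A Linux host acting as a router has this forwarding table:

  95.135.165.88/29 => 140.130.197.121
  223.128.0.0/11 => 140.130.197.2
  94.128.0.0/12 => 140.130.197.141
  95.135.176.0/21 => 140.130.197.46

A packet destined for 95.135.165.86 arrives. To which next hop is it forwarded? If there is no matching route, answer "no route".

No entry's prefix contains 95.135.165.86; there is no default route.

no route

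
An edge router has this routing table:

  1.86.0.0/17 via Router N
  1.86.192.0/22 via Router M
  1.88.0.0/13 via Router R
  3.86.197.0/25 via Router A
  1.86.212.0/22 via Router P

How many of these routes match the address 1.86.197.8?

0

No listed prefix contains 1.86.197.8.
Total matching entries: 0.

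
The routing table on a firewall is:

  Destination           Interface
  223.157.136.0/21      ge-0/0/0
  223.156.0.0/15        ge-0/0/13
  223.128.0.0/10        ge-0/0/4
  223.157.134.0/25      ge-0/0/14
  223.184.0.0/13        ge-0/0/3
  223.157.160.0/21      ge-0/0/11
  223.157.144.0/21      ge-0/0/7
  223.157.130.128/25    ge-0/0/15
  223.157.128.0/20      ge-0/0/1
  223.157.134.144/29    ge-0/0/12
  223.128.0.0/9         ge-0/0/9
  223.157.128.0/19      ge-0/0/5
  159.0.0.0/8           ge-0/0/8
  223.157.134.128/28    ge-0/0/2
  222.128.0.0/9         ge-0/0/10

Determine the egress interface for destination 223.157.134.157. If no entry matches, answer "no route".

ge-0/0/1

Routes whose prefix contains 223.157.134.157:
  223.128.0.0/9 (223.128.0.0 - 223.255.255.255) -> ge-0/0/9
  223.128.0.0/10 (223.128.0.0 - 223.191.255.255) -> ge-0/0/4
  223.156.0.0/15 (223.156.0.0 - 223.157.255.255) -> ge-0/0/13
  223.157.128.0/19 (223.157.128.0 - 223.157.159.255) -> ge-0/0/5
  223.157.128.0/20 (223.157.128.0 - 223.157.143.255) -> ge-0/0/1
More-specific entries that do NOT match:
  223.157.134.144/29 (223.157.134.144 - 223.157.134.151) does not contain 223.157.134.157
  223.157.134.128/28 (223.157.134.128 - 223.157.134.143) does not contain 223.157.134.157
  223.157.134.0/25 (223.157.134.0 - 223.157.134.127) does not contain 223.157.134.157
  223.157.130.128/25 (223.157.130.128 - 223.157.130.255) does not contain 223.157.134.157
  223.157.136.0/21 (223.157.136.0 - 223.157.143.255) does not contain 223.157.134.157
  223.157.160.0/21 (223.157.160.0 - 223.157.167.255) does not contain 223.157.134.157
  223.157.144.0/21 (223.157.144.0 - 223.157.151.255) does not contain 223.157.134.157
Longest matching prefix is /20 -> interface ge-0/0/1.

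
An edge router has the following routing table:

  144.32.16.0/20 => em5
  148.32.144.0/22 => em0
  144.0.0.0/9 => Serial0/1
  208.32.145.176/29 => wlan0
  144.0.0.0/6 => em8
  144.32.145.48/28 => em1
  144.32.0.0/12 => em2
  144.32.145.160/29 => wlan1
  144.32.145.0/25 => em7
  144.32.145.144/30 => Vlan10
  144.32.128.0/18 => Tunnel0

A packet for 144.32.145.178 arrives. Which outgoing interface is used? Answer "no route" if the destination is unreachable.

Tunnel0

Routes whose prefix contains 144.32.145.178:
  144.0.0.0/6 (144.0.0.0 - 147.255.255.255) -> em8
  144.0.0.0/9 (144.0.0.0 - 144.127.255.255) -> Serial0/1
  144.32.0.0/12 (144.32.0.0 - 144.47.255.255) -> em2
  144.32.128.0/18 (144.32.128.0 - 144.32.191.255) -> Tunnel0
More-specific entries that do NOT match:
  144.32.145.144/30 (144.32.145.144 - 144.32.145.147) does not contain 144.32.145.178
  208.32.145.176/29 (208.32.145.176 - 208.32.145.183) does not contain 144.32.145.178
  144.32.145.160/29 (144.32.145.160 - 144.32.145.167) does not contain 144.32.145.178
  144.32.145.48/28 (144.32.145.48 - 144.32.145.63) does not contain 144.32.145.178
  144.32.145.0/25 (144.32.145.0 - 144.32.145.127) does not contain 144.32.145.178
  148.32.144.0/22 (148.32.144.0 - 148.32.147.255) does not contain 144.32.145.178
  144.32.16.0/20 (144.32.16.0 - 144.32.31.255) does not contain 144.32.145.178
Longest matching prefix is /18 -> interface Tunnel0.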